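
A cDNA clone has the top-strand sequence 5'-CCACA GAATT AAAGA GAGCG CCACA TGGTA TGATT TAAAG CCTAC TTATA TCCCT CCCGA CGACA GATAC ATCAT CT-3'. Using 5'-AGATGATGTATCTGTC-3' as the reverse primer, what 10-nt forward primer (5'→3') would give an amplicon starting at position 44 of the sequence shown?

The reverse primer's reverse complement GACAGATACATCATCT matches the template at positions 62–77; the product starts at position 44.
The forward primer is identical to the top strand over positions 44–53: ACTTATATCC.

5'-ACTTATATCC-3'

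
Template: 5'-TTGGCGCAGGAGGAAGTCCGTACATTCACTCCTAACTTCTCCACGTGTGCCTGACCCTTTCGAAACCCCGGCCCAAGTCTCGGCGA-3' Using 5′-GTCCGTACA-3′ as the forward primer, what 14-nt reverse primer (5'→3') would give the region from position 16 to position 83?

The product's 3' end on the top strand is position 83.
The reverse primer anneals to the top strand over positions 70–83, i.e. to GGCCCAAGTCTCGG.
Its sequence written 5'→3' is the reverse complement: CCGAGACTTGGGCC.

5'-CCGAGACTTGGGCC-3'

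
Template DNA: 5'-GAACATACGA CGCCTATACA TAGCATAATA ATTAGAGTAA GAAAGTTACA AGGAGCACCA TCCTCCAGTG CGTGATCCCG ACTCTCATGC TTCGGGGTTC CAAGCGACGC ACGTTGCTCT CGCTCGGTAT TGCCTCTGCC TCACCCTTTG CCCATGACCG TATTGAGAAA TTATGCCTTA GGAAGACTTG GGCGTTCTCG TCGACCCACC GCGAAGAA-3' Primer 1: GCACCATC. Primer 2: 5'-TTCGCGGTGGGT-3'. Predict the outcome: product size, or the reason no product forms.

Primer 1 (GCACCATC) matches the top strand at positions 55–62; it acts as a forward primer.
Primer 2's reverse complement is ACCCACCGCGAA, matching the top strand at positions 204–215; it acts as a reverse primer.
The 3' ends face each other across positions 55–215, giving a 161 bp product.

Yes — a 161 bp product.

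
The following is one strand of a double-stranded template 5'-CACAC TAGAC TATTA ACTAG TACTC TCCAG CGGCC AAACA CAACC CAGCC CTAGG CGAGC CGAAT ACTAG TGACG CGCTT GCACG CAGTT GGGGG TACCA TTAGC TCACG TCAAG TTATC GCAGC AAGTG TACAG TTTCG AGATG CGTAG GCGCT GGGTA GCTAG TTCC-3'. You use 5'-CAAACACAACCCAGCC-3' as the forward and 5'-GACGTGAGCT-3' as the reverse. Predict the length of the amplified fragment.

78 bp

The forward primer matches the template at positions 35–50.
Taking the reverse complement of GACGTGAGCT gives AGCTCACGTC, found at positions 103–112 on the template; the primer anneals here to the top strand with its 3' end pointing upstream.
Product length = (reverse-primer end) − (forward-primer start) + 1 = 112 − 35 + 1 = 78 bp.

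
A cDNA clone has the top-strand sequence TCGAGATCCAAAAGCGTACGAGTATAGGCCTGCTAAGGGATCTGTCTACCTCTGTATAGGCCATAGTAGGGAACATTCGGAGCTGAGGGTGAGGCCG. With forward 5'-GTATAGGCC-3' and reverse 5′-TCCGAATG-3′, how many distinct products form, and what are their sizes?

Two products: 60 bp, 28 bp

The forward primer GTATAGGCC matches the top strand at positions 22–30, 54–62.
The reverse primer's reverse complement is CATTCGGA, matching at positions 74–81.
Each forward site pairs with the reverse site to give a product ending at position 81: sizes 60, 28 bp.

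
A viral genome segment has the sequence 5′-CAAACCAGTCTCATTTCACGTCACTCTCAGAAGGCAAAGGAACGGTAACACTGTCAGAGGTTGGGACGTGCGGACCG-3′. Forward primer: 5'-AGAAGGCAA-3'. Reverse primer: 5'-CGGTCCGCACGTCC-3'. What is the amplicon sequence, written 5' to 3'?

5'-AGAAGGCAAAGGAACGGTAACACTGTCAGAGGTTGGGACGTGCGGACCG-3'

Scanning the template, AGAAGGCAA occurs at positions 29–37; this primer anneals to the bottom strand there with its 3' end pointing downstream.
The reverse primer's reverse complement is GGACGTGCGGACCG, which matches the template at positions 64–77.
The product is the template from position 29 through 77 (49 bp).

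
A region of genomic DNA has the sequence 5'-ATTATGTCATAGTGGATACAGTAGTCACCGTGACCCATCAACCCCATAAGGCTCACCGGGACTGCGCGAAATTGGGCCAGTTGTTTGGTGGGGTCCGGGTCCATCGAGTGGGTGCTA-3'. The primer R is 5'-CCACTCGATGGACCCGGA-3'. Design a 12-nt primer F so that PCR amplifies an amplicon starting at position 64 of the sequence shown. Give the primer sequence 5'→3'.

5'-GCGCGAAATTGG-3'

The reverse primer's reverse complement TCCGGGTCCATCGAGTGG matches the template at positions 94–111; the product starts at position 64.
The forward primer is identical to the top strand over positions 64–75: GCGCGAAATTGG.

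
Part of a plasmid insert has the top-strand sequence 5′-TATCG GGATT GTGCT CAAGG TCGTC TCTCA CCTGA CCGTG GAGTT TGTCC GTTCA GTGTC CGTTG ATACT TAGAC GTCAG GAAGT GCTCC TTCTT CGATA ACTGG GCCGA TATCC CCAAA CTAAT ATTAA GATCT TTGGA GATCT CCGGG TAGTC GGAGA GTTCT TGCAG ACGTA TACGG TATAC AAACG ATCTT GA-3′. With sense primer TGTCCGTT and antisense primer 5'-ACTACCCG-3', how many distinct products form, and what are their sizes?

Two products: 109 bp, 98 bp

The forward primer TGTCCGTT matches the top strand at positions 46–53, 57–64.
The reverse primer's reverse complement is CGGGTAGT, matching at positions 147–154.
Each forward site pairs with the reverse site to give a product ending at position 154: sizes 109, 98 bp.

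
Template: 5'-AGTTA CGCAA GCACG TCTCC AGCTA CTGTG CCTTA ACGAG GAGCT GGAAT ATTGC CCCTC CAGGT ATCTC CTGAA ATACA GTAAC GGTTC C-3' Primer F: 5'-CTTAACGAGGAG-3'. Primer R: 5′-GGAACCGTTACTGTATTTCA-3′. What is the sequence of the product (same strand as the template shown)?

5'-CTTAACGAGGAGCTGGAATATTGCCCCTCCAGGTATCTCCTGAAATACAGTAACGGTTCC-3'

The forward primer matches the template at positions 32–43.
Reverse complement of the reverse primer: TGAAATACAGTAACGGTTCC. This occurs on the top strand at positions 72–91.
The product is the template from position 32 through 91 (60 bp).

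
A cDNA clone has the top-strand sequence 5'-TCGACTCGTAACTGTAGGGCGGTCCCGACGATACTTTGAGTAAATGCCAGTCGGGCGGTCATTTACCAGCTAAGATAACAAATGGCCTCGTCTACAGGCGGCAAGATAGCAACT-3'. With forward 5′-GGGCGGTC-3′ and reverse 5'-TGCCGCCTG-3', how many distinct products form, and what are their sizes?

The forward primer GGGCGGTC matches the top strand at positions 17–24, 53–60.
The reverse primer's reverse complement is CAGGCGGCA, matching at positions 95–103.
Each forward site pairs with the reverse site to give a product ending at position 103: sizes 87, 51 bp.

Two products: 87 bp, 51 bp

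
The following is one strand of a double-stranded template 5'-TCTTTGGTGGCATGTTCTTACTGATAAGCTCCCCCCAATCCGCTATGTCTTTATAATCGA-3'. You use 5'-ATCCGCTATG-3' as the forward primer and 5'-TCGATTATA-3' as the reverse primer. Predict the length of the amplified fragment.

23 bp

Scanning the template, ATCCGCTATG occurs at positions 38–47; this primer anneals to the bottom strand there with its 3' end pointing downstream.
The reverse primer's reverse complement is TATAATCGA, which matches the template at positions 52–60.
Product length = (reverse-primer end) − (forward-primer start) + 1 = 60 − 38 + 1 = 23 bp.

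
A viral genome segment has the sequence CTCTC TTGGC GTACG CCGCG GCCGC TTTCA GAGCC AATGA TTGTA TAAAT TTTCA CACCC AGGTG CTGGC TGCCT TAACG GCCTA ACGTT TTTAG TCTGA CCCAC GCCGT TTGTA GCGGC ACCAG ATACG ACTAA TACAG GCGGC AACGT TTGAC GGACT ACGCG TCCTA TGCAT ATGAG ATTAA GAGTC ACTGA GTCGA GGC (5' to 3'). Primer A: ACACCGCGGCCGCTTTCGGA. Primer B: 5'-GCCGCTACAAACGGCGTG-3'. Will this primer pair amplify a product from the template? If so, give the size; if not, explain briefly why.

No product — primer A has no binding site in the template.

Primer A (ACACCGCGGCCGCTTTCGGA) does not match the top strand, and its reverse complement TCCGAAAGCGGCCGCGGTGT does not match either.
With no annealing site for primer A, no amplification occurs.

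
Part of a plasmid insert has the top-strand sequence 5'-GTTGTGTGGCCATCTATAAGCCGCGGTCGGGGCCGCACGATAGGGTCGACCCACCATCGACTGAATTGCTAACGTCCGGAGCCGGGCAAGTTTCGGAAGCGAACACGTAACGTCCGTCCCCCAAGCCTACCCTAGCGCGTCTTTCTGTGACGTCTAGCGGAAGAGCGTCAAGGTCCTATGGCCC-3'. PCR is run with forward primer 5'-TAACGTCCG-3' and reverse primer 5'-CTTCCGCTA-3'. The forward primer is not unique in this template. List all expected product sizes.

94 bp, 56 bp

The forward primer TAACGTCCG matches the top strand at positions 70–78, 108–116.
The reverse primer's reverse complement is TAGCGGAAG, matching at positions 155–163.
Each forward site pairs with the reverse site to give a product ending at position 163: sizes 94, 56 bp.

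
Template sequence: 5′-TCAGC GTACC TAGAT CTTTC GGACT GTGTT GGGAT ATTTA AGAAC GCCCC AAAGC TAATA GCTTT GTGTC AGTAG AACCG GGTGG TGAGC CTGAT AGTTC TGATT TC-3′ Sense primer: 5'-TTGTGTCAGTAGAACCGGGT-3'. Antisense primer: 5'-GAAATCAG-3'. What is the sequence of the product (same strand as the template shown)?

5'-TTGTGTCAGTAGAACCGGGTGGTGAGCCTGATAGTTCTGATTTC-3'

Scanning the template, TTGTGTCAGTAGAACCGGGT occurs at positions 64–83; this primer anneals to the bottom strand there with its 3' end pointing downstream.
Reverse complement of the reverse primer: CTGATTTC. This occurs on the top strand at positions 100–107.
The product is the template from position 64 through 107 (44 bp).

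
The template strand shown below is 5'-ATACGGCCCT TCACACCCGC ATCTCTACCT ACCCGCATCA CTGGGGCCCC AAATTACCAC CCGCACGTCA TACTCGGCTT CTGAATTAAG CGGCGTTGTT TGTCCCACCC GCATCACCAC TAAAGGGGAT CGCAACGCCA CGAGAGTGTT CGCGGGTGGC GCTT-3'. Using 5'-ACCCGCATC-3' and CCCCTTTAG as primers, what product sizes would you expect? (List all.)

The forward primer ACCCGCATC matches the top strand at positions 15–23, 31–39, 107–115.
The reverse primer's reverse complement is CTAAAGGGG, matching at positions 120–128.
Each forward site pairs with the reverse site to give a product ending at position 128: sizes 114, 98, 22 bp.

114 bp, 98 bp, 22 bp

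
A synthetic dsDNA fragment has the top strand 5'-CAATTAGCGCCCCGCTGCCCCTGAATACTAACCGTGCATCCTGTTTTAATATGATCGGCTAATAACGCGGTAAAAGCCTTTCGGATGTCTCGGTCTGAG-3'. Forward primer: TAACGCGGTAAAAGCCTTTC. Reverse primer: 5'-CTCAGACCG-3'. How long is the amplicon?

37 bp

The forward primer matches the template at positions 63–82.
Reverse complement of the reverse primer: CGGTCTGAG. This occurs on the top strand at positions 91–99.
The product runs from position 63 to position 99, so its length is 99 − 63 + 1 = 37 bp.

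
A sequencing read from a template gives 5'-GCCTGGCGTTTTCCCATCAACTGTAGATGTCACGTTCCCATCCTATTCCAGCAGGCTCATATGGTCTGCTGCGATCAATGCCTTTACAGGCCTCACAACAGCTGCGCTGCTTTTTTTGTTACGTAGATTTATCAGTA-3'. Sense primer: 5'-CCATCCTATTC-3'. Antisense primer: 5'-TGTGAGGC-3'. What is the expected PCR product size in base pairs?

60 bp

Scanning the template, CCATCCTATTC occurs at positions 38–48; this primer anneals to the bottom strand there with its 3' end pointing downstream.
Taking the reverse complement of TGTGAGGC gives GCCTCACA, found at positions 90–97 on the template; the primer anneals here to the top strand with its 3' end pointing upstream.
Amplicon spans positions 38–97: 60 bp.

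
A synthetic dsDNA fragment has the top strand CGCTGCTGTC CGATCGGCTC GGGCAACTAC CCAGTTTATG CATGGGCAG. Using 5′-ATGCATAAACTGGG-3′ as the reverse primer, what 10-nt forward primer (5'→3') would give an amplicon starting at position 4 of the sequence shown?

The reverse primer's reverse complement CCCAGTTTATGCAT matches the template at positions 30–43; the product starts at position 4.
The forward primer is identical to the top strand over positions 4–13: TGCTGTCCGA.

5'-TGCTGTCCGA-3'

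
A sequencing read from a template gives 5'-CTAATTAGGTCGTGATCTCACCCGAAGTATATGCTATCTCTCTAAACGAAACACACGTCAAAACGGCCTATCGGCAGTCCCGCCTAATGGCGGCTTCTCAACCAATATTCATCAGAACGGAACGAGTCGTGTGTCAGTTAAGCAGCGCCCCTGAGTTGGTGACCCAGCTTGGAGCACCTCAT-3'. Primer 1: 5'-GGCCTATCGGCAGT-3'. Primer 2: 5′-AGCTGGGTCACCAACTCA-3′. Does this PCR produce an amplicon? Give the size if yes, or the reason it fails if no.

Primer 1 (GGCCTATCGGCAGT) matches the top strand at positions 65–78; it acts as a forward primer.
Primer 2's reverse complement is TGAGTTGGTGACCCAGCT, matching the top strand at positions 152–169; it acts as a reverse primer.
The 3' ends face each other across positions 65–169, giving a 105 bp product.

Yes — a 105 bp product.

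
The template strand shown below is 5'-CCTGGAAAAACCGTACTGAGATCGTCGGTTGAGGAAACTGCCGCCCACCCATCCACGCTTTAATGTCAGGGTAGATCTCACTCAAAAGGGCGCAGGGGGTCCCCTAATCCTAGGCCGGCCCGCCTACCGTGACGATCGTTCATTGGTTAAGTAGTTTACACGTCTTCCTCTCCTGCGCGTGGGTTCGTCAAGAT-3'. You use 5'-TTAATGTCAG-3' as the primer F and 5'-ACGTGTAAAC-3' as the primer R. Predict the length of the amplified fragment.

Forward primer TTAATGTCAG is found on the top strand at positions 60–69.
Reverse complement of the reverse primer: GTTTACACGT. This occurs on the top strand at positions 154–163.
Product length = (reverse-primer end) − (forward-primer start) + 1 = 163 − 60 + 1 = 104 bp.

104 bp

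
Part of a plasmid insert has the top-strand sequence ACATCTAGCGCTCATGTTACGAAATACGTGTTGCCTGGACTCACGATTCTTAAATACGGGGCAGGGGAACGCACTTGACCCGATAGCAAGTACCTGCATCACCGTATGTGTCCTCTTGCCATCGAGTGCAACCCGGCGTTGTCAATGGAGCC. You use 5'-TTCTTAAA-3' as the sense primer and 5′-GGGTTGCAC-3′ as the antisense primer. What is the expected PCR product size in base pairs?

88 bp

The forward primer matches the template at positions 47–54.
The reverse primer's reverse complement is GTGCAACCC, which matches the template at positions 126–134.
Product length = (reverse-primer end) − (forward-primer start) + 1 = 134 − 47 + 1 = 88 bp.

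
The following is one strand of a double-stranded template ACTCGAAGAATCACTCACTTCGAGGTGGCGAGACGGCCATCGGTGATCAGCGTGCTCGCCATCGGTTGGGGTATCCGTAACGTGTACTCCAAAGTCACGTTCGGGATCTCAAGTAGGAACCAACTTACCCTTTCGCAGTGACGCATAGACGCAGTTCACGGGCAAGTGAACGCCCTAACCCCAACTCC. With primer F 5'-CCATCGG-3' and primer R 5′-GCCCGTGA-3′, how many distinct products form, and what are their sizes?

Two products: 127 bp, 105 bp

The forward primer CCATCGG matches the top strand at positions 37–43, 59–65.
The reverse primer's reverse complement is TCACGGGC, matching at positions 156–163.
Each forward site pairs with the reverse site to give a product ending at position 163: sizes 127, 105 bp.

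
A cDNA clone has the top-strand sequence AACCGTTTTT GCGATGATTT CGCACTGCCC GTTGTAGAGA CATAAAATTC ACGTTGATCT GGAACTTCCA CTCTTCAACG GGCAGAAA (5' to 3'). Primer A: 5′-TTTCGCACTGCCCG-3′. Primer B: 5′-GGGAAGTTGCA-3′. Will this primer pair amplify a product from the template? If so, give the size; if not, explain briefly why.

No product — primer B has no binding site in the template.

Primer B (GGGAAGTTGCA) does not match the top strand, and its reverse complement TGCAACTTCCC does not match either.
With no annealing site for primer B, no amplification occurs.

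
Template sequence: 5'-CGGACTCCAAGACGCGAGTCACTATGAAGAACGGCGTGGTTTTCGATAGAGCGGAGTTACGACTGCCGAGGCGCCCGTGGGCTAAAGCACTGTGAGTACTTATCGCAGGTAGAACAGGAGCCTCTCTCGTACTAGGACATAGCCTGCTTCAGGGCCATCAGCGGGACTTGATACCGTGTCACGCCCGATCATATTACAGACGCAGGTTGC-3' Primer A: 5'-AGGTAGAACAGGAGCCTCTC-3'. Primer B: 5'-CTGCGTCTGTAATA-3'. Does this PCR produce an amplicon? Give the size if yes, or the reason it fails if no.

Primer A (AGGTAGAACAGGAGCCTCTC) matches the top strand at positions 107–126; it acts as a forward primer.
Primer B's reverse complement is TATTACAGACGCAG, matching the top strand at positions 192–205; it acts as a reverse primer.
The 3' ends face each other across positions 107–205, giving a 99 bp product.

Yes — a 99 bp product.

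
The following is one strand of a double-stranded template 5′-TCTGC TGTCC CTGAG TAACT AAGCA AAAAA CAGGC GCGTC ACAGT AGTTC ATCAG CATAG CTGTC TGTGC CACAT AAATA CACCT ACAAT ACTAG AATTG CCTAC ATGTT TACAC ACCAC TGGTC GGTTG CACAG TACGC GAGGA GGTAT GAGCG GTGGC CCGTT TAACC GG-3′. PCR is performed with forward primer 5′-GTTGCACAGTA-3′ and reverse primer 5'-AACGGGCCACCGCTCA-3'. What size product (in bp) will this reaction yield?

Forward primer GTTGCACAGTA is found on the top strand at positions 127–137.
Taking the reverse complement of AACGGGCCACCGCTCA gives TGAGCGGTGGCCCGTT, found at positions 150–165 on the template; the primer anneals here to the top strand with its 3' end pointing upstream.
The product runs from position 127 to position 165, so its length is 165 − 127 + 1 = 39 bp.

39 bp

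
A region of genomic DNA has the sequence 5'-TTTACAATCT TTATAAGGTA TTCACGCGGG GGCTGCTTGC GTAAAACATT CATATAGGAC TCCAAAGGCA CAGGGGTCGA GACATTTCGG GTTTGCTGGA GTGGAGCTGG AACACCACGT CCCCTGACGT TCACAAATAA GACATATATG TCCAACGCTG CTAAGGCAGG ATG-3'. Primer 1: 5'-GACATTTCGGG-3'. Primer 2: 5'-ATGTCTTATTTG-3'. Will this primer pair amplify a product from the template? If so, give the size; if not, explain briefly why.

Primer 1 (GACATTTCGGG) matches the top strand at positions 81–91; it acts as a forward primer.
Primer 2's reverse complement is CAAATAAGACAT, matching the top strand at positions 134–145; it acts as a reverse primer.
The 3' ends face each other across positions 81–145, giving a 65 bp product.

Yes — a 65 bp product.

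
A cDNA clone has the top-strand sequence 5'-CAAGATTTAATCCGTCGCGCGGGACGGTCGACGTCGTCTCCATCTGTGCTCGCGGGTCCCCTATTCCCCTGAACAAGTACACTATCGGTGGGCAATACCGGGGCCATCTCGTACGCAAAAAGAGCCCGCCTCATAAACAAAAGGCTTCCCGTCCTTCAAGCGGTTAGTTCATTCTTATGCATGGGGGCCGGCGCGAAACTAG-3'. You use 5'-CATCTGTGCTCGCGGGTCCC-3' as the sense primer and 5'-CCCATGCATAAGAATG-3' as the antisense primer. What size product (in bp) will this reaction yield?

Forward primer CATCTGTGCTCGCGGGTCCC is found on the top strand at positions 41–60.
Taking the reverse complement of CCCATGCATAAGAATG gives CATTCTTATGCATGGG, found at positions 170–185 on the template; the primer anneals here to the top strand with its 3' end pointing upstream.
Product length = (reverse-primer end) − (forward-primer start) + 1 = 185 − 41 + 1 = 145 bp.

145 bp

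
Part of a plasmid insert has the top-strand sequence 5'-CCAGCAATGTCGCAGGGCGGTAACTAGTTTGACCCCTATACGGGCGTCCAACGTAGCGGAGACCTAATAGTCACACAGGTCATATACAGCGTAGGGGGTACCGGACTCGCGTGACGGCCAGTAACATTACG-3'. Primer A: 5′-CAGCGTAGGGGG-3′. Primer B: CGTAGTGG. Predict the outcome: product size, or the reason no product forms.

No product — primer B has no binding site in the template.

Primer B (CGTAGTGG) does not match the top strand, and its reverse complement CCACTACG does not match either.
With no annealing site for primer B, no amplification occurs.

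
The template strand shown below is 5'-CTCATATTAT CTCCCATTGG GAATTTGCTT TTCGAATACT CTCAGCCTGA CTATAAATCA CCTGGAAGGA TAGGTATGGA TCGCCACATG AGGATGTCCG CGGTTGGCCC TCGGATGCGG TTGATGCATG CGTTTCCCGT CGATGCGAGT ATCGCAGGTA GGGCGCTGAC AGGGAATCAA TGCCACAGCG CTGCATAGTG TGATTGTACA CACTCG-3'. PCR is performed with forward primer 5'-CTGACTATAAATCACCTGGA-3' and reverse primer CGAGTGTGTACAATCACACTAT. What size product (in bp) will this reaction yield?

170 bp

Scanning the template, CTGACTATAAATCACCTGGA occurs at positions 47–66; this primer anneals to the bottom strand there with its 3' end pointing downstream.
The reverse primer's reverse complement is ATAGTGTGATTGTACACACTCG, which matches the template at positions 195–216.
Product length = (reverse-primer end) − (forward-primer start) + 1 = 216 − 47 + 1 = 170 bp.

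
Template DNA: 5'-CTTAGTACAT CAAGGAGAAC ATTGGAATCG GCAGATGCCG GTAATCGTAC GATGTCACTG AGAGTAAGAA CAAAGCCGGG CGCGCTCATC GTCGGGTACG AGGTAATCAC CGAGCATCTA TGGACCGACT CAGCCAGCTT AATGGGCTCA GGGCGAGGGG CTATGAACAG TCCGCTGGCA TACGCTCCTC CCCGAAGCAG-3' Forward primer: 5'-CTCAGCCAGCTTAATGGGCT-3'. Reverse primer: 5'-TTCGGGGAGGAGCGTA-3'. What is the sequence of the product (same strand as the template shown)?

Forward primer CTCAGCCAGCTTAATGGGCT is found on the top strand at positions 129–148.
Reverse complement of the reverse primer: TACGCTCCTCCCCGAA. This occurs on the top strand at positions 181–196.
The product is the template from position 129 through 196 (68 bp).

5'-CTCAGCCAGCTTAATGGGCTCAGGGCGAGGGGCTATGAACAGTCCGCTGGCATACGCTCCTCCCCGAA-3'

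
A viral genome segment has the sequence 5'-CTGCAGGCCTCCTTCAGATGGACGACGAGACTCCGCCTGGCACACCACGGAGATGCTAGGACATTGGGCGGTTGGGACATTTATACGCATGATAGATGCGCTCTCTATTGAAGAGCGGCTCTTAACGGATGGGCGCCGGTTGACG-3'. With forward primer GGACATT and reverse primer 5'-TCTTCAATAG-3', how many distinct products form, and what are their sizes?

The forward primer GGACATT matches the top strand at positions 59–65, 75–81.
The reverse primer's reverse complement is CTATTGAAGA, matching at positions 105–114.
Each forward site pairs with the reverse site to give a product ending at position 114: sizes 56, 40 bp.

Two products: 56 bp, 40 bp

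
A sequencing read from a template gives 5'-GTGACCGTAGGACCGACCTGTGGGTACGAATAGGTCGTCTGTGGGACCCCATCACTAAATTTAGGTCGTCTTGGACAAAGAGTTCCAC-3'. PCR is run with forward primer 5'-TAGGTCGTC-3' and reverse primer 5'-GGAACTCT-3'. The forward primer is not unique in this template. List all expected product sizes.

The forward primer TAGGTCGTC matches the top strand at positions 31–39, 62–70.
The reverse primer's reverse complement is AGAGTTCC, matching at positions 79–86.
Each forward site pairs with the reverse site to give a product ending at position 86: sizes 56, 25 bp.

56 bp, 25 bp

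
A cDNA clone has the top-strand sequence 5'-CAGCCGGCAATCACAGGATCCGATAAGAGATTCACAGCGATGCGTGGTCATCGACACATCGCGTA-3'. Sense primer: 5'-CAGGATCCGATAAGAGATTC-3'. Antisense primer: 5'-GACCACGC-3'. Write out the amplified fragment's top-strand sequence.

Scanning the template, CAGGATCCGATAAGAGATTC occurs at positions 14–33; this primer anneals to the bottom strand there with its 3' end pointing downstream.
The reverse primer's reverse complement is GCGTGGTC, which matches the template at positions 42–49.
The product is the template from position 14 through 49 (36 bp).

5'-CAGGATCCGATAAGAGATTCACAGCGATGCGTGGTC-3'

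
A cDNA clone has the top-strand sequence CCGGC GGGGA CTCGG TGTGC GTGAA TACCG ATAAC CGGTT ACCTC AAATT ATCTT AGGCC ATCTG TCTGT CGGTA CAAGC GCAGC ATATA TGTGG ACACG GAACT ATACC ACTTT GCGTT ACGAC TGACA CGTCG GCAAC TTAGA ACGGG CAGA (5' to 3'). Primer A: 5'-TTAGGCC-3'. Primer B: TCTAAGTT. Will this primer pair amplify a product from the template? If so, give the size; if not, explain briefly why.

Yes — a 92 bp product.

Primer A (TTAGGCC) matches the top strand at positions 54–60; it acts as a forward primer.
Primer B's reverse complement is AACTTAGA, matching the top strand at positions 138–145; it acts as a reverse primer.
The 3' ends face each other across positions 54–145, giving a 92 bp product.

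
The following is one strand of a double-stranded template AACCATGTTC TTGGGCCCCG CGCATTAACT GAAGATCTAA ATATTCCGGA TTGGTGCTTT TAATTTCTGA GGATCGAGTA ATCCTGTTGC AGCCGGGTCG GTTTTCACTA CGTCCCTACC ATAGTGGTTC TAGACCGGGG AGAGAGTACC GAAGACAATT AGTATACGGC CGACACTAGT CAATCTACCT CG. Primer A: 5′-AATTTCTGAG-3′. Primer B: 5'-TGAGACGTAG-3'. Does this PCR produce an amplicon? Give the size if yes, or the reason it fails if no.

No product — primer B has no binding site in the template.

Primer B (TGAGACGTAG) does not match the top strand, and its reverse complement CTACGTCTCA does not match either.
With no annealing site for primer B, no amplification occurs.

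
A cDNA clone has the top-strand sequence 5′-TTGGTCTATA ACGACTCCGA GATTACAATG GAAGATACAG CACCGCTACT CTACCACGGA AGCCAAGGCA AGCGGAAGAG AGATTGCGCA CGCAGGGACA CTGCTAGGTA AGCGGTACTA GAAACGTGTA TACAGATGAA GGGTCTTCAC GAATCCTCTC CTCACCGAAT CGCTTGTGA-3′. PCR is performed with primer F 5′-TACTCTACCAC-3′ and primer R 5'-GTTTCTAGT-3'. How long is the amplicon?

79 bp

Scanning the template, TACTCTACCAC occurs at positions 47–57; this primer anneals to the bottom strand there with its 3' end pointing downstream.
The reverse primer's reverse complement is ACTAGAAAC, which matches the template at positions 117–125.
Amplicon spans positions 47–125: 79 bp.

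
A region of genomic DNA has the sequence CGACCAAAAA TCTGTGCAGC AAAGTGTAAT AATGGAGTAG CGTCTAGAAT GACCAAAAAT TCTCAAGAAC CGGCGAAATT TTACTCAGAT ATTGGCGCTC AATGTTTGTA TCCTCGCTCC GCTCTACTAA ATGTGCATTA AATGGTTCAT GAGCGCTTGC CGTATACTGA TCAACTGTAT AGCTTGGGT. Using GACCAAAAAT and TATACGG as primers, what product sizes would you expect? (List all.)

The forward primer GACCAAAAAT matches the top strand at positions 2–11, 51–60.
The reverse primer's reverse complement is CCGTATA, matching at positions 160–166.
Each forward site pairs with the reverse site to give a product ending at position 166: sizes 165, 116 bp.

165 bp, 116 bp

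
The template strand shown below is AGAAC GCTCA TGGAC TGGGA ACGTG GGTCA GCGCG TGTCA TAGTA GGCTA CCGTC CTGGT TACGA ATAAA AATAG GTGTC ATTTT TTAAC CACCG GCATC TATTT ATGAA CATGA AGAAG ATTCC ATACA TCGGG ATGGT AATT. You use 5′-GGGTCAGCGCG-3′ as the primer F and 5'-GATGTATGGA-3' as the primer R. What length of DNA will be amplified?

108 bp

The forward primer matches the template at positions 25–35.
Reverse complement of the reverse primer: TCCATACATC. This occurs on the top strand at positions 123–132.
Product length = (reverse-primer end) − (forward-primer start) + 1 = 132 − 25 + 1 = 108 bp.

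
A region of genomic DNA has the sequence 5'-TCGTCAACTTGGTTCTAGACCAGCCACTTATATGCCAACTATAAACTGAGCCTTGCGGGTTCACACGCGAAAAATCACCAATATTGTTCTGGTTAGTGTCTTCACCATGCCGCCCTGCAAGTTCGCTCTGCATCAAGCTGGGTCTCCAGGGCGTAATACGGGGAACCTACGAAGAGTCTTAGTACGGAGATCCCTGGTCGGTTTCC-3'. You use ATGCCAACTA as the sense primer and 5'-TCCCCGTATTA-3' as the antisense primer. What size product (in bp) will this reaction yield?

133 bp

Forward primer ATGCCAACTA is found on the top strand at positions 32–41.
The reverse primer's reverse complement is TAATACGGGGA, which matches the template at positions 154–164.
Amplicon spans positions 32–164: 133 bp.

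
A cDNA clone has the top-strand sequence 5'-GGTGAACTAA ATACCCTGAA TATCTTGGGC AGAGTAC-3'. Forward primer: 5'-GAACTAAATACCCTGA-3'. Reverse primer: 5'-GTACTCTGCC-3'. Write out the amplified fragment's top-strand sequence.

The forward primer matches the template at positions 4–19.
Reverse complement of the reverse primer: GGCAGAGTAC. This occurs on the top strand at positions 28–37.
The product is the template from position 4 through 37 (34 bp).

5'-GAACTAAATACCCTGAATATCTTGGGCAGAGTAC-3'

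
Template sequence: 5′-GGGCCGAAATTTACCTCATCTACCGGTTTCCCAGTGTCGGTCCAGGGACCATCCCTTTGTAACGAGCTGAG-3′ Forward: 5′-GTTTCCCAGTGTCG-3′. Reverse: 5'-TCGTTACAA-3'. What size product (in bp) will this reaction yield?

40 bp

Forward primer GTTTCCCAGTGTCG is found on the top strand at positions 26–39.
Taking the reverse complement of TCGTTACAA gives TTGTAACGA, found at positions 57–65 on the template; the primer anneals here to the top strand with its 3' end pointing upstream.
Amplicon spans positions 26–65: 40 bp.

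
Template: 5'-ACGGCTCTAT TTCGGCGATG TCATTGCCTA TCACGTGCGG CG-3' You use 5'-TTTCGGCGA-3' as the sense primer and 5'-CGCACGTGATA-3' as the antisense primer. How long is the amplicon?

30 bp

Scanning the template, TTTCGGCGA occurs at positions 10–18; this primer anneals to the bottom strand there with its 3' end pointing downstream.
Reverse complement of the reverse primer: TATCACGTGCG. This occurs on the top strand at positions 29–39.
The product runs from position 10 to position 39, so its length is 39 − 10 + 1 = 30 bp.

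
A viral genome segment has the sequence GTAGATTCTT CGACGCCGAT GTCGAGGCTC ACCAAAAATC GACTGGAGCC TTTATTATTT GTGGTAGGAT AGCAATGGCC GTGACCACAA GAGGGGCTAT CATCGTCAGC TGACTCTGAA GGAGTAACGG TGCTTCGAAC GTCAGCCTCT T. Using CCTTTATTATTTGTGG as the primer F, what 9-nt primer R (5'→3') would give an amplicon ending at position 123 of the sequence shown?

5'-TCCTTCAGA-3'

The forward primer binds at positions 49–64; the product's 3' end on the top strand is position 123.
The reverse primer anneals to the top strand over positions 115–123, i.e. to TCTGAAGGA.
Its sequence written 5'→3' is the reverse complement: TCCTTCAGA.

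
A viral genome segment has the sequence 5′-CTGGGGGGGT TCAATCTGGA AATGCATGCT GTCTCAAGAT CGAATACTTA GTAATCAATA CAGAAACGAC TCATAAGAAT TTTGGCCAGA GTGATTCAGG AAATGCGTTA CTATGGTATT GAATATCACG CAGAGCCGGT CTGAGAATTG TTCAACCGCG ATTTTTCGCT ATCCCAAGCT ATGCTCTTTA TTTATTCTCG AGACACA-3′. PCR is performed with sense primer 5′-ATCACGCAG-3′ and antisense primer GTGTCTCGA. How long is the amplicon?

Scanning the template, ATCACGCAG occurs at positions 125–133; this primer anneals to the bottom strand there with its 3' end pointing downstream.
The reverse primer's reverse complement is TCGAGACAC, which matches the template at positions 198–206.
Product length = (reverse-primer end) − (forward-primer start) + 1 = 206 − 125 + 1 = 82 bp.

82 bp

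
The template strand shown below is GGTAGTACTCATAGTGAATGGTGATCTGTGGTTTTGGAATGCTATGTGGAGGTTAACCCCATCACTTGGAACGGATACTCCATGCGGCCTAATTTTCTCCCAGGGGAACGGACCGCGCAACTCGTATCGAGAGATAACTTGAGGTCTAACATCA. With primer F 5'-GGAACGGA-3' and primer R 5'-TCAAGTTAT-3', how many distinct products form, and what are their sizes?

Two products: 75 bp, 38 bp

The forward primer GGAACGGA matches the top strand at positions 68–75, 105–112.
The reverse primer's reverse complement is ATAACTTGA, matching at positions 134–142.
Each forward site pairs with the reverse site to give a product ending at position 142: sizes 75, 38 bp.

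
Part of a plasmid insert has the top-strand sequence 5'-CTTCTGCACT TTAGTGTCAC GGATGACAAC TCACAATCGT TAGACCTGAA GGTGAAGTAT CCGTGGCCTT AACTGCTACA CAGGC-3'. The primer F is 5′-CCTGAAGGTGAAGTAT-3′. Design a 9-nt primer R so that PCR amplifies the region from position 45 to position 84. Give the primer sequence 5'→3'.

The product's 3' end on the top strand is position 84.
The reverse primer anneals to the top strand over positions 76–84, i.e. to CTACACAGG.
Its sequence written 5'→3' is the reverse complement: CCTGTGTAG.

5'-CCTGTGTAG-3'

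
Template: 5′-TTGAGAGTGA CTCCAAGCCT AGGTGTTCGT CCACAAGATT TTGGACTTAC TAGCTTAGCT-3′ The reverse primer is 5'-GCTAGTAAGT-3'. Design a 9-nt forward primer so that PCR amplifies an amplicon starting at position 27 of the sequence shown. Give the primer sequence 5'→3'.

5'-TCGTCCACA-3'

The reverse primer's reverse complement ACTTACTAGC matches the template at positions 45–54; the product starts at position 27.
The forward primer is identical to the top strand over positions 27–35: TCGTCCACA.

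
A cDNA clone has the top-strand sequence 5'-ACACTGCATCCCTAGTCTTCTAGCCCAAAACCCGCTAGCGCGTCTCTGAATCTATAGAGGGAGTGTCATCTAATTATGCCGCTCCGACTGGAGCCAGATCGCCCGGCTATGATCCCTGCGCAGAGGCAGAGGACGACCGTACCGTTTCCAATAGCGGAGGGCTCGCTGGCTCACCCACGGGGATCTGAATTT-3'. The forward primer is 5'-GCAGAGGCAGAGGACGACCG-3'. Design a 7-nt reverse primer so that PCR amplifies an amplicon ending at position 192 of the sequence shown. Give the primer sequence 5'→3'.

5'-AAATTCA-3'

The forward primer binds at positions 120–139; the product's 3' end on the top strand is position 192.
The reverse primer anneals to the top strand over positions 186–192, i.e. to TGAATTT.
Its sequence written 5'→3' is the reverse complement: AAATTCA.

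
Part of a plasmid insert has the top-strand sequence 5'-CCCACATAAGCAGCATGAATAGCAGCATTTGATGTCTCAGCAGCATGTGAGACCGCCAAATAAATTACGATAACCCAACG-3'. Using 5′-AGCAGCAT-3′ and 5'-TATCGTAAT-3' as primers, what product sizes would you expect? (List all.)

The forward primer AGCAGCAT matches the top strand at positions 9–16, 21–28, 39–46.
The reverse primer's reverse complement is ATTACGATA, matching at positions 64–72.
Each forward site pairs with the reverse site to give a product ending at position 72: sizes 64, 52, 34 bp.

64 bp, 52 bp, 34 bp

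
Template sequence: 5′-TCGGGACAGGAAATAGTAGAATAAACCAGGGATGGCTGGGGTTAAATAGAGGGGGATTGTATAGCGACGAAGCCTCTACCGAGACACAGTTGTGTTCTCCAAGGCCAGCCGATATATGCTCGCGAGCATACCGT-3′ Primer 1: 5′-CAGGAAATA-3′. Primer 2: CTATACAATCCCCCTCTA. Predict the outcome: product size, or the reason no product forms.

Primer 1 (CAGGAAATA) matches the top strand at positions 7–15; it acts as a forward primer.
Primer 2's reverse complement is TAGAGGGGGATTGTATAG, matching the top strand at positions 47–64; it acts as a reverse primer.
The 3' ends face each other across positions 7–64, giving a 58 bp product.

Yes — a 58 bp product.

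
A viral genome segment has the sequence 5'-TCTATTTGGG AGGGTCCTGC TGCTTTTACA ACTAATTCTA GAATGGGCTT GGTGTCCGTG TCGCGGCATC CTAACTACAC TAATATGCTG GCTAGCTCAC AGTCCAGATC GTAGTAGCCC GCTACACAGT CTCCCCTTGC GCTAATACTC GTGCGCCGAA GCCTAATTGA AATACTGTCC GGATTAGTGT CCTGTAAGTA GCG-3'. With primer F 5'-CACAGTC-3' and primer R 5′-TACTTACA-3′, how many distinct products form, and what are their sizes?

Two products: 103 bp, 76 bp

The forward primer CACAGTC matches the top strand at positions 98–104, 125–131.
The reverse primer's reverse complement is TGTAAGTA, matching at positions 193–200.
Each forward site pairs with the reverse site to give a product ending at position 200: sizes 103, 76 bp.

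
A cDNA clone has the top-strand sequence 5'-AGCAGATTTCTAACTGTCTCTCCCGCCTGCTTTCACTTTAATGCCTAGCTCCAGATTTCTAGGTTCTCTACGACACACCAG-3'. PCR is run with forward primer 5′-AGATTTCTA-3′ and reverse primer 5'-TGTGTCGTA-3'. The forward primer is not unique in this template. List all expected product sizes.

The forward primer AGATTTCTA matches the top strand at positions 4–12, 53–61.
The reverse primer's reverse complement is TACGACACA, matching at positions 69–77.
Each forward site pairs with the reverse site to give a product ending at position 77: sizes 74, 25 bp.

74 bp, 25 bp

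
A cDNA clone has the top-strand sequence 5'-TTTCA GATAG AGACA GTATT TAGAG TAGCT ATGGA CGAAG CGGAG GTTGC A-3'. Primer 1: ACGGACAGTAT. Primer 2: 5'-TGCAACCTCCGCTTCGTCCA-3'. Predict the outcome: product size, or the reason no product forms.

Primer 1 (ACGGACAGTAT) does not match the top strand, and its reverse complement ATACTGTCCGT does not match either.
With no annealing site for primer 1, no amplification occurs.

No product — primer 1 has no binding site in the template.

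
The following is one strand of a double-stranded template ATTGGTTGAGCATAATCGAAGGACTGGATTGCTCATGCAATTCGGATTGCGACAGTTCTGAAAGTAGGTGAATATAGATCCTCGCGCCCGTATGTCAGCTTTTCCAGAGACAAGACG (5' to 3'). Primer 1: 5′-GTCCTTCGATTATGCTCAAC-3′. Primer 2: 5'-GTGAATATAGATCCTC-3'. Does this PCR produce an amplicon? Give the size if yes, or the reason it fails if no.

No product — the primers' 3' ends point away from each other.

Primer 1 (GTCCTTCGATTATGCTCAAC) has reverse complement GTTGAGCATAATCGAAGGAC, which matches the top strand at positions 5–24; primer 1 anneals to the top strand there with its 3' end pointing upstream toward position 5.
Primer 2 (GTGAATATAGATCCTC) matches the top strand directly at positions 68–83; it anneals to the bottom strand with its 3' end pointing downstream toward position 83.
The 3' ends diverge (primer 1 extends toward position 1, primer 2 toward position 117), so the primers never converge on a shared product.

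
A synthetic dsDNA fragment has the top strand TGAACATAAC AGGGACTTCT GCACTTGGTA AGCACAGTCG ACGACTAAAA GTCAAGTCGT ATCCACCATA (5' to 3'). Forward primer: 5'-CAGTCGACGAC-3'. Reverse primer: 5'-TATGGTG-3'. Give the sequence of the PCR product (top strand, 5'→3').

5'-CAGTCGACGACTAAAAGTCAAGTCGTATCCACCATA-3'

Scanning the template, CAGTCGACGAC occurs at positions 35–45; this primer anneals to the bottom strand there with its 3' end pointing downstream.
The reverse primer's reverse complement is CACCATA, which matches the template at positions 64–70.
The product is the template from position 35 through 70 (36 bp).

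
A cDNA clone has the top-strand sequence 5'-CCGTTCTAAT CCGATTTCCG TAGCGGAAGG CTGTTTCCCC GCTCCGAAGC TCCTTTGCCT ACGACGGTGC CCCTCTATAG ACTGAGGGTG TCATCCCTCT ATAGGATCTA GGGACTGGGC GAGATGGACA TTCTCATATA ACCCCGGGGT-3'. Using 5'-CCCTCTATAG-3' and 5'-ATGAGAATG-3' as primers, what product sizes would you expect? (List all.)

The forward primer CCCTCTATAG matches the top strand at positions 71–80, 95–104.
The reverse primer's reverse complement is CATTCTCAT, matching at positions 129–137.
Each forward site pairs with the reverse site to give a product ending at position 137: sizes 67, 43 bp.

67 bp, 43 bp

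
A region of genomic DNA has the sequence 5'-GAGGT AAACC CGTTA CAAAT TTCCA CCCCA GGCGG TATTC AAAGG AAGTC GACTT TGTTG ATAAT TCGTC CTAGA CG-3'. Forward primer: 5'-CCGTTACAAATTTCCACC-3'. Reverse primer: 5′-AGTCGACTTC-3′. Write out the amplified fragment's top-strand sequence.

5'-CCGTTACAAATTTCCACCCCAGGCGGTATTCAAAGGAAGTCGACT-3'

Scanning the template, CCGTTACAAATTTCCACC occurs at positions 10–27; this primer anneals to the bottom strand there with its 3' end pointing downstream.
Taking the reverse complement of AGTCGACTTC gives GAAGTCGACT, found at positions 45–54 on the template; the primer anneals here to the top strand with its 3' end pointing upstream.
The product is the template from position 10 through 54 (45 bp).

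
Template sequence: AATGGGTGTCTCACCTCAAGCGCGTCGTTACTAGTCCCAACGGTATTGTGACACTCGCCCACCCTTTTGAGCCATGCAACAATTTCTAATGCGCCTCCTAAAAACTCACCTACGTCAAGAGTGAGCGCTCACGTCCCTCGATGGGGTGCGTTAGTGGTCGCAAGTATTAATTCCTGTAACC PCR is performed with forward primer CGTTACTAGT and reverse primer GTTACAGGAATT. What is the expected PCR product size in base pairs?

155 bp

The forward primer matches the template at positions 26–35.
Reverse complement of the reverse primer: AATTCCTGTAAC. This occurs on the top strand at positions 169–180.
The product runs from position 26 to position 180, so its length is 180 − 26 + 1 = 155 bp.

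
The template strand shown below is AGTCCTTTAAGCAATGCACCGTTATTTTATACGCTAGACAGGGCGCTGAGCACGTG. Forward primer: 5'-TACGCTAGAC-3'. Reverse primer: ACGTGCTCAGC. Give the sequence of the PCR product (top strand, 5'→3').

5'-TACGCTAGACAGGGCGCTGAGCACGT-3'

Forward primer TACGCTAGAC is found on the top strand at positions 30–39.
Taking the reverse complement of ACGTGCTCAGC gives GCTGAGCACGT, found at positions 45–55 on the template; the primer anneals here to the top strand with its 3' end pointing upstream.
The product is the template from position 30 through 55 (26 bp).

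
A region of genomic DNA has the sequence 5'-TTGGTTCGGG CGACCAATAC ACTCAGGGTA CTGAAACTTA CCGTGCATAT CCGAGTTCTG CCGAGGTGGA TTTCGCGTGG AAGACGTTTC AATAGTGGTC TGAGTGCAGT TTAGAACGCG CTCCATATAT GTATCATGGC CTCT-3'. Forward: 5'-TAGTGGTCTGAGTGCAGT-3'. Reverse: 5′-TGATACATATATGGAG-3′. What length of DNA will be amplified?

Scanning the template, TAGTGGTCTGAGTGCAGT occurs at positions 93–110; this primer anneals to the bottom strand there with its 3' end pointing downstream.
Reverse complement of the reverse primer: CTCCATATATGTATCA. This occurs on the top strand at positions 121–136.
Product length = (reverse-primer end) − (forward-primer start) + 1 = 136 − 93 + 1 = 44 bp.

44 bp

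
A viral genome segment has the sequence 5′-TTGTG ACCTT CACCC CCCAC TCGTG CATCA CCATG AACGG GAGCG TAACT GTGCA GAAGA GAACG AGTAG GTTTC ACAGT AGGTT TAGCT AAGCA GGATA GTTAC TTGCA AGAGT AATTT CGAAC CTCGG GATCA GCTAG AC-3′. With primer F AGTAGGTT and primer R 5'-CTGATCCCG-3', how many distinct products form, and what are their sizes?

Two products: 71 bp, 59 bp

The forward primer AGTAGGTT matches the top strand at positions 66–73, 78–85.
The reverse primer's reverse complement is CGGGATCAG, matching at positions 128–136.
Each forward site pairs with the reverse site to give a product ending at position 136: sizes 71, 59 bp.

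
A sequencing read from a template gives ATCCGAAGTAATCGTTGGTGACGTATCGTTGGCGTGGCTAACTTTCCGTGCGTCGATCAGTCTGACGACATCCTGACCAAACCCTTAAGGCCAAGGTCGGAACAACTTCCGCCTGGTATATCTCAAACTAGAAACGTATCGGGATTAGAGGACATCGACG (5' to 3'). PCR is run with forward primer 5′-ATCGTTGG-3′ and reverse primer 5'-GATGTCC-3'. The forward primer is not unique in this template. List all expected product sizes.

The forward primer ATCGTTGG matches the top strand at positions 11–18, 25–32.
The reverse primer's reverse complement is GGACATC, matching at positions 150–156.
Each forward site pairs with the reverse site to give a product ending at position 156: sizes 146, 132 bp.

146 bp, 132 bp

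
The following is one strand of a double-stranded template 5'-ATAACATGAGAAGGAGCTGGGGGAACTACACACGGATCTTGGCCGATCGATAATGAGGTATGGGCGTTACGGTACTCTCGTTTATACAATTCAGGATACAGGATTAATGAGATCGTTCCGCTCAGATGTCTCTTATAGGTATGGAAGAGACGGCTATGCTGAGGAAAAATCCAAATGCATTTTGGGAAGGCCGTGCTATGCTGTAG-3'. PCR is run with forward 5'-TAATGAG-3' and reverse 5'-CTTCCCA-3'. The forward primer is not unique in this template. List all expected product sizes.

139 bp, 85 bp

The forward primer TAATGAG matches the top strand at positions 51–57, 105–111.
The reverse primer's reverse complement is TGGGAAG, matching at positions 183–189.
Each forward site pairs with the reverse site to give a product ending at position 189: sizes 139, 85 bp.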